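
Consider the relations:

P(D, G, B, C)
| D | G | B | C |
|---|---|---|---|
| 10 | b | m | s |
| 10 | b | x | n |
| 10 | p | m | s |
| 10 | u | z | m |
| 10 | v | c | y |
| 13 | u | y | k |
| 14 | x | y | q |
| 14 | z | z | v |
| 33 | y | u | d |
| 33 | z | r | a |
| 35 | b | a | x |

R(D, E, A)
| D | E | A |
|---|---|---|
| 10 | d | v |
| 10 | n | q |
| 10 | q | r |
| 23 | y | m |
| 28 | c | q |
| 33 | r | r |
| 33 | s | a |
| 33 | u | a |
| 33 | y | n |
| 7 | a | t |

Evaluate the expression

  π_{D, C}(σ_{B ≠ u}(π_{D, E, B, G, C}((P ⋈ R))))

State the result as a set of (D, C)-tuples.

{(10, m), (10, n), (10, s), (10, y), (33, a)}

Natural join on D: {(10, b, m, s, d, v), (10, b, m, s, n, q), (10, b, m, s, q, r), (10, b, x, n, d, v), (10, b, x, n, n, q), (10, b, x, n, q, r), (10, p, m, s, d, v), (10, p, m, s, n, q), (10, p, m, s, q, r), (10, u, z, m, d, v), (10, u, z, m, n, q), (10, u, z, m, q, r), (10, v, c, y, d, v), (10, v, c, y, n, q), (10, v, c, y, q, r), (33, y, u, d, r, r), (33, y, u, d, s, a), (33, y, u, d, u, a), (33, y, u, d, y, n), (33, z, r, a, r, r), (33, z, r, a, s, a), (33, z, r, a, u, a), (33, z, r, a, y, n)}
π_{D, E, B, G, C} gives {(10, d, c, v, y), (10, d, m, b, s), (10, d, m, p, s), (10, d, x, b, n), (10, d, z, u, m), (10, n, c, v, y), (10, n, m, b, s), (10, n, m, p, s), (10, n, x, b, n), (10, n, z, u, m), (10, q, c, v, y), (10, q, m, b, s), (10, q, m, p, s), (10, q, x, b, n), (10, q, z, u, m), (33, r, r, z, a), (33, r, u, y, d), (33, s, r, z, a), (33, s, u, y, d), (33, u, r, z, a), (33, u, u, y, d), (33, y, r, z, a), (33, y, u, y, d)}.
Filtering on B ≠ u leaves {(10, d, c, v, y), (10, d, m, b, s), (10, d, m, p, s), (10, d, x, b, n), (10, d, z, u, m), (10, n, c, v, y), (10, n, m, b, s), (10, n, m, p, s), (10, n, x, b, n), (10, n, z, u, m), (10, q, c, v, y), (10, q, m, b, s), (10, q, m, p, s), (10, q, x, b, n), (10, q, z, u, m), (33, r, r, z, a), (33, s, r, z, a), (33, u, r, z, a), (33, y, r, z, a)}.
π_{D, C} gives {(10, m), (10, n), (10, s), (10, y), (33, a)} (14 duplicate(s) eliminated).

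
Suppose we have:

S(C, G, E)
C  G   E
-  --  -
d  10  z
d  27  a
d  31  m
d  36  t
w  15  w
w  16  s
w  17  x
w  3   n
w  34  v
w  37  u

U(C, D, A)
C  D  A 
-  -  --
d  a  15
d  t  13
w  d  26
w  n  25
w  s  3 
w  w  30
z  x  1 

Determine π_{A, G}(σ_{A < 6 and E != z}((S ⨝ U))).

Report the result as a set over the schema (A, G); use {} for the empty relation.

{(3, 15), (3, 16), (3, 17), (3, 3), (3, 34), (3, 37)}

Joining S and U on C yields {(d, 10, z, a, 15), (d, 10, z, t, 13), (d, 27, a, a, 15), (d, 27, a, t, 13), (d, 31, m, a, 15), (d, 31, m, t, 13), (d, 36, t, a, 15), (d, 36, t, t, 13), (w, 15, w, d, 26), (w, 15, w, n, 25), (w, 15, w, s, 3), (w, 15, w, w, 30), (w, 16, s, d, 26), (w, 16, s, n, 25), (w, 16, s, s, 3), (w, 16, s, w, 30), (w, 17, x, d, 26), (w, 17, x, n, 25), (w, 17, x, s, 3), (w, 17, x, w, 30), (w, 3, n, d, 26), (w, 3, n, n, 25), (w, 3, n, s, 3), (w, 3, n, w, 30), (w, 34, v, d, 26), (w, 34, v, n, 25), (w, 34, v, s, 3), (w, 34, v, w, 30), (w, 37, u, d, 26), (w, 37, u, n, 25), (w, 37, u, s, 3), (w, 37, u, w, 30)}.
Apply σ_{A < 6 and E != z}; surviving tuples: {(w, 15, w, s, 3), (w, 16, s, s, 3), (w, 17, x, s, 3), (w, 3, n, s, 3), (w, 34, v, s, 3), (w, 37, u, s, 3)}
Projecting to A, G: {(3, 15), (3, 16), (3, 17), (3, 3), (3, 34), (3, 37)}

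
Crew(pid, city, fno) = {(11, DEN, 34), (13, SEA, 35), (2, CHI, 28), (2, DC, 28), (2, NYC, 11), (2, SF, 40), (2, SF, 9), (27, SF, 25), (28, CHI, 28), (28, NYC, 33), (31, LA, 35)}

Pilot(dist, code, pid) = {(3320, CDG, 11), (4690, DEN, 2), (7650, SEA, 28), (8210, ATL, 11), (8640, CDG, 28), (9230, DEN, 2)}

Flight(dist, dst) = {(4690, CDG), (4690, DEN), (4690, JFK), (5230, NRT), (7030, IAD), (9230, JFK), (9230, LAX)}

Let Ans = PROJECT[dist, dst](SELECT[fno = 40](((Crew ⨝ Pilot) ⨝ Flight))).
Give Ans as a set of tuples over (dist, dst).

{(4690, CDG), (4690, DEN), (4690, JFK), (9230, JFK), (9230, LAX)}

Natural join on pid: {(11, DEN, 34, 3320, CDG), (11, DEN, 34, 8210, ATL), (2, CHI, 28, 4690, DEN), (2, CHI, 28, 9230, DEN), (2, DC, 28, 4690, DEN), (2, DC, 28, 9230, DEN), (2, NYC, 11, 4690, DEN), (2, NYC, 11, 9230, DEN), (2, SF, 40, 4690, DEN), (2, SF, 40, 9230, DEN), (2, SF, 9, 4690, DEN), (2, SF, 9, 9230, DEN), (28, CHI, 28, 7650, SEA), (28, CHI, 28, 8640, CDG), (28, NYC, 33, 7650, SEA), (28, NYC, 33, 8640, CDG)}
Natural join on dist: {(2, CHI, 28, 4690, DEN, CDG), (2, CHI, 28, 4690, DEN, DEN), (2, CHI, 28, 4690, DEN, JFK), (2, CHI, 28, 9230, DEN, JFK), (2, CHI, 28, 9230, DEN, LAX), (2, DC, 28, 4690, DEN, CDG), (2, DC, 28, 4690, DEN, DEN), (2, DC, 28, 4690, DEN, JFK), (2, DC, 28, 9230, DEN, JFK), (2, DC, 28, 9230, DEN, LAX), (2, NYC, 11, 4690, DEN, CDG), (2, NYC, 11, 4690, DEN, DEN), (2, NYC, 11, 4690, DEN, JFK), (2, NYC, 11, 9230, DEN, JFK), (2, NYC, 11, 9230, DEN, LAX), (2, SF, 40, 4690, DEN, CDG), (2, SF, 40, 4690, DEN, DEN), (2, SF, 40, 4690, DEN, JFK), (2, SF, 40, 9230, DEN, JFK), (2, SF, 40, 9230, DEN, LAX), (2, SF, 9, 4690, DEN, CDG), (2, SF, 9, 4690, DEN, DEN), (2, SF, 9, 4690, DEN, JFK), (2, SF, 9, 9230, DEN, JFK), (2, SF, 9, 9230, DEN, LAX)}
Apply σ_{fno = 40}; surviving tuples: {(2, SF, 40, 4690, DEN, CDG), (2, SF, 40, 4690, DEN, DEN), (2, SF, 40, 4690, DEN, JFK), (2, SF, 40, 9230, DEN, JFK), (2, SF, 40, 9230, DEN, LAX)}
π[dist, dst]: project onto (dist, dst) → {(4690, CDG), (4690, DEN), (4690, JFK), (9230, JFK), (9230, LAX)}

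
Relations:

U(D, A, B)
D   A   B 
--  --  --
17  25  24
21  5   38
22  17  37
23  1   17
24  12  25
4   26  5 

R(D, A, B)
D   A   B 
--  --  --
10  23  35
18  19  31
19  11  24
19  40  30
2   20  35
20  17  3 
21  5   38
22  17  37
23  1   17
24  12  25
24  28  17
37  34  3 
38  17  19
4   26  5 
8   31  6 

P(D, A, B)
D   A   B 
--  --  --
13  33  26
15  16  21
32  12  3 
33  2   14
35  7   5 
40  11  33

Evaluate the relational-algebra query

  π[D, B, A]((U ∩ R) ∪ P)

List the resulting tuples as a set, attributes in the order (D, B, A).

{(13, 26, 33), (15, 21, 16), (21, 38, 5), (22, 37, 17), (23, 17, 1), (24, 25, 12), (32, 3, 12), (33, 14, 2), (35, 5, 7), (4, 5, 26), (40, 33, 11)}

Taking the intersection: {(21, 5, 38), (22, 17, 37), (23, 1, 17), (24, 12, 25), (4, 26, 5)}
Taking the union: {(13, 33, 26), (15, 16, 21), (21, 5, 38), (22, 17, 37), (23, 1, 17), (24, 12, 25), (32, 12, 3), (33, 2, 14), (35, 7, 5), (4, 26, 5), (40, 11, 33)}
π[D, B, A]: project onto (D, B, A) → {(13, 26, 33), (15, 21, 16), (21, 38, 5), (22, 37, 17), (23, 17, 1), (24, 25, 12), (32, 3, 12), (33, 14, 2), (35, 5, 7), (4, 5, 26), (40, 33, 11)}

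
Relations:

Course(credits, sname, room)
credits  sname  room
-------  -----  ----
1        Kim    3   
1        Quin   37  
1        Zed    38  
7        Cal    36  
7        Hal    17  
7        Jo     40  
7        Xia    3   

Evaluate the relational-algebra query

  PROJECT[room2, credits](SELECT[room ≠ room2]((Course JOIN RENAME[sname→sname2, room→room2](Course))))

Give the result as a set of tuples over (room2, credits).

ρ[sname→sname2, room→room2]: schema becomes (credits, sname2, room2); tuples unchanged.
Natural join on credits: {(1, Kim, 3, Kim, 3), (1, Kim, 3, Quin, 37), (1, Kim, 3, Zed, 38), (1, Quin, 37, Kim, 3), (1, Quin, 37, Quin, 37), (1, Quin, 37, Zed, 38), (1, Zed, 38, Kim, 3), (1, Zed, 38, Quin, 37), (1, Zed, 38, Zed, 38), (7, Cal, 36, Cal, 36), (7, Cal, 36, Hal, 17), (7, Cal, 36, Jo, 40), (7, Cal, 36, Xia, 3), (7, Hal, 17, Cal, 36), (7, Hal, 17, Hal, 17), (7, Hal, 17, Jo, 40), (7, Hal, 17, Xia, 3), (7, Jo, 40, Cal, 36), (7, Jo, 40, Hal, 17), (7, Jo, 40, Jo, 40), (7, Jo, 40, Xia, 3), (7, Xia, 3, Cal, 36), (7, Xia, 3, Hal, 17), (7, Xia, 3, Jo, 40), (7, Xia, 3, Xia, 3)}
Selection room ≠ room2: {(1, Kim, 3, Quin, 37), (1, Kim, 3, Zed, 38), (1, Quin, 37, Kim, 3), (1, Quin, 37, Zed, 38), (1, Zed, 38, Kim, 3), (1, Zed, 38, Quin, 37), (7, Cal, 36, Hal, 17), (7, Cal, 36, Jo, 40), (7, Cal, 36, Xia, 3), (7, Hal, 17, Cal, 36), (7, Hal, 17, Jo, 40), (7, Hal, 17, Xia, 3), (7, Jo, 40, Cal, 36), (7, Jo, 40, Hal, 17), (7, Jo, 40, Xia, 3), (7, Xia, 3, Cal, 36), (7, Xia, 3, Hal, 17), (7, Xia, 3, Jo, 40)}
π[room2, credits]: project onto (room2, credits) (11 duplicate(s) eliminated) → {(17, 7), (3, 1), (3, 7), (36, 7), (37, 1), (38, 1), (40, 7)}

{(17, 7), (3, 1), (3, 7), (36, 7), (37, 1), (38, 1), (40, 7)}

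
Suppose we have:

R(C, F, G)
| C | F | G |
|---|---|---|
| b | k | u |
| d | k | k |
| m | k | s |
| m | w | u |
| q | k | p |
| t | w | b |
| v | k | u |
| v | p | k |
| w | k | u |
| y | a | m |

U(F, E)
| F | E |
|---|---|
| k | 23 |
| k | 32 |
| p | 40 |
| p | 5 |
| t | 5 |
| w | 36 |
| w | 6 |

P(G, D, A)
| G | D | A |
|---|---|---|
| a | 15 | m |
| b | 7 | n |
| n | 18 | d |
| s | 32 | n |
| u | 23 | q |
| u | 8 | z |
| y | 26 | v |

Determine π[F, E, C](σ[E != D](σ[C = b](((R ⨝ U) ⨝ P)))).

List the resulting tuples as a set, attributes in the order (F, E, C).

R ⋈ U (natural join on F): {(b, k, u, 23), (b, k, u, 32), (d, k, k, 23), (d, k, k, 32), (m, k, s, 23), (m, k, s, 32), (m, w, u, 36), (m, w, u, 6), (q, k, p, 23), (q, k, p, 32), (t, w, b, 36), (t, w, b, 6), (v, k, u, 23), (v, k, u, 32), (v, p, k, 40), (v, p, k, 5), (w, k, u, 23), (w, k, u, 32)}
(R ⨝ U) ⋈ P (natural join on G): {(b, k, u, 23, 23, q), (b, k, u, 23, 8, z), (b, k, u, 32, 23, q), (b, k, u, 32, 8, z), (m, k, s, 23, 32, n), (m, k, s, 32, 32, n), (m, w, u, 36, 23, q), (m, w, u, 36, 8, z), (m, w, u, 6, 23, q), (m, w, u, 6, 8, z), (t, w, b, 36, 7, n), (t, w, b, 6, 7, n), (v, k, u, 23, 23, q), (v, k, u, 23, 8, z), (v, k, u, 32, 23, q), (v, k, u, 32, 8, z), (w, k, u, 23, 23, q), (w, k, u, 23, 8, z), (w, k, u, 32, 23, q), (w, k, u, 32, 8, z)}
Filtering on C = b leaves {(b, k, u, 23, 23, q), (b, k, u, 23, 8, z), (b, k, u, 32, 23, q), (b, k, u, 32, 8, z)}.
Filtering on E != D leaves {(b, k, u, 23, 8, z), (b, k, u, 32, 23, q), (b, k, u, 32, 8, z)}.
π_{F, E, C} gives {(k, 23, b), (k, 32, b)} (1 duplicate(s) eliminated).

{(k, 23, b), (k, 32, b)}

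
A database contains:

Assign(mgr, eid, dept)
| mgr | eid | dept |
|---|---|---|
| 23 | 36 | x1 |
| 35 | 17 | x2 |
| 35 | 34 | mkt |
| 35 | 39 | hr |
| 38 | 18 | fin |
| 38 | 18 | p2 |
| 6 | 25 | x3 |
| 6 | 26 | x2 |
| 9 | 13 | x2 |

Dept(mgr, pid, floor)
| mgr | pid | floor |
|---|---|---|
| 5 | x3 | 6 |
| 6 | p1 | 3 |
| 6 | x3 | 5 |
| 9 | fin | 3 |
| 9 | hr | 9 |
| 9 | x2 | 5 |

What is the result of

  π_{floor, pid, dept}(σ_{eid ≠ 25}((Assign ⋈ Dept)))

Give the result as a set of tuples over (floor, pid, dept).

Natural join on mgr: {(6, 25, x3, p1, 3), (6, 25, x3, x3, 5), (6, 26, x2, p1, 3), (6, 26, x2, x3, 5), (9, 13, x2, fin, 3), (9, 13, x2, hr, 9), (9, 13, x2, x2, 5)}
Filtering on eid ≠ 25 leaves {(6, 26, x2, p1, 3), (6, 26, x2, x3, 5), (9, 13, x2, fin, 3), (9, 13, x2, hr, 9), (9, 13, x2, x2, 5)}.
π[floor, pid, dept]: project onto (floor, pid, dept) → {(3, fin, x2), (3, p1, x2), (5, x2, x2), (5, x3, x2), (9, hr, x2)}

{(3, fin, x2), (3, p1, x2), (5, x2, x2), (5, x3, x2), (9, hr, x2)}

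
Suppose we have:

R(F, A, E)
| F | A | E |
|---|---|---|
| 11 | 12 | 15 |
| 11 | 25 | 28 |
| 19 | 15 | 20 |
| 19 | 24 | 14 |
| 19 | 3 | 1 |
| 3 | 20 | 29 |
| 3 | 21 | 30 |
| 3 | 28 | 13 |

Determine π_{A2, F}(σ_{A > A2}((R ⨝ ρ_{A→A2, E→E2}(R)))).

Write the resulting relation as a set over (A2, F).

{(12, 11), (15, 19), (20, 3), (21, 3), (3, 19)}

ρ[A→A2, E→E2]: schema becomes (F, A2, E2); tuples unchanged.
Joining R and ρ_{A→A2, E→E2}(R) on F yields {(11, 12, 15, 12, 15), (11, 12, 15, 25, 28), (11, 25, 28, 12, 15), (11, 25, 28, 25, 28), (19, 15, 20, 15, 20), (19, 15, 20, 24, 14), (19, 15, 20, 3, 1), (19, 24, 14, 15, 20), (19, 24, 14, 24, 14), (19, 24, 14, 3, 1), (19, 3, 1, 15, 20), (19, 3, 1, 24, 14), (19, 3, 1, 3, 1), (3, 20, 29, 20, 29), (3, 20, 29, 21, 30), (3, 20, 29, 28, 13), (3, 21, 30, 20, 29), (3, 21, 30, 21, 30), (3, 21, 30, 28, 13), (3, 28, 13, 20, 29), (3, 28, 13, 21, 30), (3, 28, 13, 28, 13)}.
Filtering on A > A2 leaves {(11, 25, 28, 12, 15), (19, 15, 20, 3, 1), (19, 24, 14, 15, 20), (19, 24, 14, 3, 1), (3, 21, 30, 20, 29), (3, 28, 13, 20, 29), (3, 28, 13, 21, 30)}.
π[A2, F]: project onto (A2, F) (2 duplicate(s) eliminated) → {(12, 11), (15, 19), (20, 3), (21, 3), (3, 19)}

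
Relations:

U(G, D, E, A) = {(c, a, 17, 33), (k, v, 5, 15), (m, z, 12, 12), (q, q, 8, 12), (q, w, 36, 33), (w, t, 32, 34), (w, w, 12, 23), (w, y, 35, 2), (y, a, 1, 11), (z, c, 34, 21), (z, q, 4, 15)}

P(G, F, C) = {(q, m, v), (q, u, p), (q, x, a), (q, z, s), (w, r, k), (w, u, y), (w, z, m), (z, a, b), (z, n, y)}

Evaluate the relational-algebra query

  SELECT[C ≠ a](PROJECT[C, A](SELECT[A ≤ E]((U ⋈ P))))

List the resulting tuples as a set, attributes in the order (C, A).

{(b, 21), (k, 2), (m, 2), (p, 33), (s, 33), (v, 33), (y, 2), (y, 21)}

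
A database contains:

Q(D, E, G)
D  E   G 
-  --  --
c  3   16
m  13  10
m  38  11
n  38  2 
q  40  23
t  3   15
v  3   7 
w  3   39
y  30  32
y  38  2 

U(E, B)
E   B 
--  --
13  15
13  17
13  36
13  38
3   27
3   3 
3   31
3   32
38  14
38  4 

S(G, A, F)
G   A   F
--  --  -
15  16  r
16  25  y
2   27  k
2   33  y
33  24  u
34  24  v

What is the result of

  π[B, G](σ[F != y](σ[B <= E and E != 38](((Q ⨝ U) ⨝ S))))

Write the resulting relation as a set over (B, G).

Natural join on E: {(c, 3, 16, 27), (c, 3, 16, 3), (c, 3, 16, 31), (c, 3, 16, 32), (m, 13, 10, 15), (m, 13, 10, 17), (m, 13, 10, 36), (m, 13, 10, 38), (m, 38, 11, 14), (m, 38, 11, 4), (n, 38, 2, 14), (n, 38, 2, 4), (t, 3, 15, 27), (t, 3, 15, 3), (t, 3, 15, 31), (t, 3, 15, 32), (v, 3, 7, 27), (v, 3, 7, 3), (v, 3, 7, 31), (v, 3, 7, 32), (w, 3, 39, 27), (w, 3, 39, 3), (w, 3, 39, 31), (w, 3, 39, 32), (y, 38, 2, 14), (y, 38, 2, 4)}
Natural join on G: {(c, 3, 16, 27, 25, y), (c, 3, 16, 3, 25, y), (c, 3, 16, 31, 25, y), (c, 3, 16, 32, 25, y), (n, 38, 2, 14, 27, k), (n, 38, 2, 14, 33, y), (n, 38, 2, 4, 27, k), (n, 38, 2, 4, 33, y), (t, 3, 15, 27, 16, r), (t, 3, 15, 3, 16, r), (t, 3, 15, 31, 16, r), (t, 3, 15, 32, 16, r), (y, 38, 2, 14, 27, k), (y, 38, 2, 14, 33, y), (y, 38, 2, 4, 27, k), (y, 38, 2, 4, 33, y)}
σ[B <= E and E != 38]: keep tuples satisfying B <= E and E != 38 → {(c, 3, 16, 3, 25, y), (t, 3, 15, 3, 16, r)}
σ[F != y]: keep tuples satisfying F != y → {(t, 3, 15, 3, 16, r)}
Keep only column(s) B, G: {(3, 15)}

{(3, 15)}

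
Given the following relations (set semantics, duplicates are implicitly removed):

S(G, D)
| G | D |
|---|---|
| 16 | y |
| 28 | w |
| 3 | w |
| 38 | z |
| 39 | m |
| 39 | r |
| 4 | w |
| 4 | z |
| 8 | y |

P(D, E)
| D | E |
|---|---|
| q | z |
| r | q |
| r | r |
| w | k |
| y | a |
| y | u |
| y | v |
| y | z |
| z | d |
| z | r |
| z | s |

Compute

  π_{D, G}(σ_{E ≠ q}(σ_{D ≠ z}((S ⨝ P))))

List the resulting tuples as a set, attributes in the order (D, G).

{(r, 39), (w, 28), (w, 3), (w, 4), (y, 16), (y, 8)}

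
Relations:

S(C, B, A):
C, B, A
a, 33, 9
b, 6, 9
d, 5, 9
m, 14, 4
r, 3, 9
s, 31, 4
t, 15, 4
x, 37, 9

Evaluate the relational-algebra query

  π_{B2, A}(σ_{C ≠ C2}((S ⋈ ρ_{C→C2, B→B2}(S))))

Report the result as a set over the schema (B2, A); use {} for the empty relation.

ρ[C→C2, B→B2]: schema becomes (C2, B2, A); tuples unchanged.
Joining S and ρ_{C→C2, B→B2}(S) on A yields {(a, 33, 9, a, 33), (a, 33, 9, b, 6), (a, 33, 9, d, 5), (a, 33, 9, r, 3), (a, 33, 9, x, 37), (b, 6, 9, a, 33), (b, 6, 9, b, 6), (b, 6, 9, d, 5), (b, 6, 9, r, 3), (b, 6, 9, x, 37), (d, 5, 9, a, 33), (d, 5, 9, b, 6), (d, 5, 9, d, 5), (d, 5, 9, r, 3), (d, 5, 9, x, 37), (m, 14, 4, m, 14), (m, 14, 4, s, 31), (m, 14, 4, t, 15), (r, 3, 9, a, 33), (r, 3, 9, b, 6), (r, 3, 9, d, 5), (r, 3, 9, r, 3), (r, 3, 9, x, 37), (s, 31, 4, m, 14), (s, 31, 4, s, 31), (s, 31, 4, t, 15), (t, 15, 4, m, 14), (t, 15, 4, s, 31), (t, 15, 4, t, 15), (x, 37, 9, a, 33), (x, 37, 9, b, 6), (x, 37, 9, d, 5), (x, 37, 9, r, 3), (x, 37, 9, x, 37)}.
Filtering on C ≠ C2 leaves {(a, 33, 9, b, 6), (a, 33, 9, d, 5), (a, 33, 9, r, 3), (a, 33, 9, x, 37), (b, 6, 9, a, 33), (b, 6, 9, d, 5), (b, 6, 9, r, 3), (b, 6, 9, x, 37), (d, 5, 9, a, 33), (d, 5, 9, b, 6), (d, 5, 9, r, 3), (d, 5, 9, x, 37), (m, 14, 4, s, 31), (m, 14, 4, t, 15), (r, 3, 9, a, 33), (r, 3, 9, b, 6), (r, 3, 9, d, 5), (r, 3, 9, x, 37), (s, 31, 4, m, 14), (s, 31, 4, t, 15), (t, 15, 4, m, 14), (t, 15, 4, s, 31), (x, 37, 9, a, 33), (x, 37, 9, b, 6), (x, 37, 9, d, 5), (x, 37, 9, r, 3)}.
Projecting to B2, A (18 duplicate(s) eliminated): {(14, 4), (15, 4), (3, 9), (31, 4), (33, 9), (37, 9), (5, 9), (6, 9)}

{(14, 4), (15, 4), (3, 9), (31, 4), (33, 9), (37, 9), (5, 9), (6, 9)}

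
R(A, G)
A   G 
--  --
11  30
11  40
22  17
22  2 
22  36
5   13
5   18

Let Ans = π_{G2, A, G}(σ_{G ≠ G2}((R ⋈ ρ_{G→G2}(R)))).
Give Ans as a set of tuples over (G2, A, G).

ρ[G→G2]: schema becomes (A, G2); tuples unchanged.
Natural join on A: {(11, 30, 30), (11, 30, 40), (11, 40, 30), (11, 40, 40), (22, 17, 17), (22, 17, 2), (22, 17, 36), (22, 2, 17), (22, 2, 2), (22, 2, 36), (22, 36, 17), (22, 36, 2), (22, 36, 36), (5, 13, 13), (5, 13, 18), (5, 18, 13), (5, 18, 18)}
Selection G ≠ G2: {(11, 30, 40), (11, 40, 30), (22, 17, 2), (22, 17, 36), (22, 2, 17), (22, 2, 36), (22, 36, 17), (22, 36, 2), (5, 13, 18), (5, 18, 13)}
π[G2, A, G]: project onto (G2, A, G) → {(13, 5, 18), (17, 22, 2), (17, 22, 36), (18, 5, 13), (2, 22, 17), (2, 22, 36), (30, 11, 40), (36, 22, 17), (36, 22, 2), (40, 11, 30)}

{(13, 5, 18), (17, 22, 2), (17, 22, 36), (18, 5, 13), (2, 22, 17), (2, 22, 36), (30, 11, 40), (36, 22, 17), (36, 22, 2), (40, 11, 30)}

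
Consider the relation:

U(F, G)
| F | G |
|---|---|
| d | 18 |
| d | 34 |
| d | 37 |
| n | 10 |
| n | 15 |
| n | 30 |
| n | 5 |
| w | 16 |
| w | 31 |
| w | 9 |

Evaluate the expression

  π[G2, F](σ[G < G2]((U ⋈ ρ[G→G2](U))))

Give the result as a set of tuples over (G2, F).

{(10, n), (15, n), (16, w), (30, n), (31, w), (34, d), (37, d)}

ρ[G→G2]: schema becomes (F, G2); tuples unchanged.
Natural join on F: {(d, 18, 18), (d, 18, 34), (d, 18, 37), (d, 34, 18), (d, 34, 34), (d, 34, 37), (d, 37, 18), (d, 37, 34), (d, 37, 37), (n, 10, 10), (n, 10, 15), (n, 10, 30), (n, 10, 5), (n, 15, 10), (n, 15, 15), (n, 15, 30), (n, 15, 5), (n, 30, 10), (n, 30, 15), (n, 30, 30), (n, 30, 5), (n, 5, 10), (n, 5, 15), (n, 5, 30), (n, 5, 5), (w, 16, 16), (w, 16, 31), (w, 16, 9), (w, 31, 16), (w, 31, 31), (w, 31, 9), (w, 9, 16), (w, 9, 31), (w, 9, 9)}
Selection G < G2: {(d, 18, 34), (d, 18, 37), (d, 34, 37), (n, 10, 15), (n, 10, 30), (n, 15, 30), (n, 5, 10), (n, 5, 15), (n, 5, 30), (w, 16, 31), (w, 9, 16), (w, 9, 31)}
π[G2, F]: project onto (G2, F) (5 duplicate(s) eliminated) → {(10, n), (15, n), (16, w), (30, n), (31, w), (34, d), (37, d)}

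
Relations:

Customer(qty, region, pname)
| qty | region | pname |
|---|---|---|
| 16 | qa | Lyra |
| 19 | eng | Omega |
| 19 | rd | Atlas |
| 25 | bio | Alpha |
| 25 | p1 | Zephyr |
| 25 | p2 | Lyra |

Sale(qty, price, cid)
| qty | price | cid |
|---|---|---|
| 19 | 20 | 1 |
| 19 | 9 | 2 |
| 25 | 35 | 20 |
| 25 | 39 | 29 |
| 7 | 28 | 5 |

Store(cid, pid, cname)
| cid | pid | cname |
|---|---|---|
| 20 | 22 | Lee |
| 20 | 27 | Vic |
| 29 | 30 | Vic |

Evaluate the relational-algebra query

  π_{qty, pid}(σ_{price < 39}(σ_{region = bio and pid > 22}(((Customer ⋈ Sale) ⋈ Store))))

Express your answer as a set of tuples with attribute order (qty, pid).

{(25, 27)}

Customer ⋈ Sale (natural join on qty): {(19, eng, Omega, 20, 1), (19, eng, Omega, 9, 2), (19, rd, Atlas, 20, 1), (19, rd, Atlas, 9, 2), (25, bio, Alpha, 35, 20), (25, bio, Alpha, 39, 29), (25, p1, Zephyr, 35, 20), (25, p1, Zephyr, 39, 29), (25, p2, Lyra, 35, 20), (25, p2, Lyra, 39, 29)}
(Customer ⋈ Sale) ⋈ Store (natural join on cid): {(25, bio, Alpha, 35, 20, 22, Lee), (25, bio, Alpha, 35, 20, 27, Vic), (25, bio, Alpha, 39, 29, 30, Vic), (25, p1, Zephyr, 35, 20, 22, Lee), (25, p1, Zephyr, 35, 20, 27, Vic), (25, p1, Zephyr, 39, 29, 30, Vic), (25, p2, Lyra, 35, 20, 22, Lee), (25, p2, Lyra, 35, 20, 27, Vic), (25, p2, Lyra, 39, 29, 30, Vic)}
Apply σ_{region = bio and pid > 22}; surviving tuples: {(25, bio, Alpha, 35, 20, 27, Vic), (25, bio, Alpha, 39, 29, 30, Vic)}
Apply σ_{price < 39}; surviving tuples: {(25, bio, Alpha, 35, 20, 27, Vic)}
Projecting to qty, pid: {(25, 27)}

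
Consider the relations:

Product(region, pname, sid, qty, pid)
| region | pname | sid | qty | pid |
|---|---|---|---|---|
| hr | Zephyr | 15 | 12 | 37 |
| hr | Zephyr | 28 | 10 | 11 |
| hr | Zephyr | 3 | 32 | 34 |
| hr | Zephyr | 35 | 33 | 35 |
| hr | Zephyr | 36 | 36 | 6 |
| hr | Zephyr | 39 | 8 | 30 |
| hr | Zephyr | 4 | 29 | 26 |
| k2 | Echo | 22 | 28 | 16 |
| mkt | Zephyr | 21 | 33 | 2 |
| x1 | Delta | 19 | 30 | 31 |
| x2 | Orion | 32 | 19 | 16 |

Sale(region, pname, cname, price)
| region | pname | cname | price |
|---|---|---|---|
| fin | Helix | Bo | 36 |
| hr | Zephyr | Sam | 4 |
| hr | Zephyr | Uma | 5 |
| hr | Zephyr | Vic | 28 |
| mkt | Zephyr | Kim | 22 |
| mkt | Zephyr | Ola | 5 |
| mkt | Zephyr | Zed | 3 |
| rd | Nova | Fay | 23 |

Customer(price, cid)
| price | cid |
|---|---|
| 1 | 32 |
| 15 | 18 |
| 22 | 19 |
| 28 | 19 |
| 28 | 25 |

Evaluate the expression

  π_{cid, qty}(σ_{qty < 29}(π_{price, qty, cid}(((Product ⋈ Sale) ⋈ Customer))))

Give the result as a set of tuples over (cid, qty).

{(19, 10), (19, 12), (19, 8), (25, 10), (25, 12), (25, 8)}

Natural join on region, pname: {(hr, Zephyr, 15, 12, 37, Sam, 4), (hr, Zephyr, 15, 12, 37, Uma, 5), (hr, Zephyr, 15, 12, 37, Vic, 28), (hr, Zephyr, 28, 10, 11, Sam, 4), (hr, Zephyr, 28, 10, 11, Uma, 5), (hr, Zephyr, 28, 10, 11, Vic, 28), (hr, Zephyr, 3, 32, 34, Sam, 4), (hr, Zephyr, 3, 32, 34, Uma, 5), (hr, Zephyr, 3, 32, 34, Vic, 28), (hr, Zephyr, 35, 33, 35, Sam, 4), (hr, Zephyr, 35, 33, 35, Uma, 5), (hr, Zephyr, 35, 33, 35, Vic, 28), (hr, Zephyr, 36, 36, 6, Sam, 4), (hr, Zephyr, 36, 36, 6, Uma, 5), (hr, Zephyr, 36, 36, 6, Vic, 28), (hr, Zephyr, 39, 8, 30, Sam, 4), (hr, Zephyr, 39, 8, 30, Uma, 5), (hr, Zephyr, 39, 8, 30, Vic, 28), (hr, Zephyr, 4, 29, 26, Sam, 4), (hr, Zephyr, 4, 29, 26, Uma, 5), (hr, Zephyr, 4, 29, 26, Vic, 28), (mkt, Zephyr, 21, 33, 2, Kim, 22), (mkt, Zephyr, 21, 33, 2, Ola, 5), (mkt, Zephyr, 21, 33, 2, Zed, 3)}
Natural join on price: {(hr, Zephyr, 15, 12, 37, Vic, 28, 19), (hr, Zephyr, 15, 12, 37, Vic, 28, 25), (hr, Zephyr, 28, 10, 11, Vic, 28, 19), (hr, Zephyr, 28, 10, 11, Vic, 28, 25), (hr, Zephyr, 3, 32, 34, Vic, 28, 19), (hr, Zephyr, 3, 32, 34, Vic, 28, 25), (hr, Zephyr, 35, 33, 35, Vic, 28, 19), (hr, Zephyr, 35, 33, 35, Vic, 28, 25), (hr, Zephyr, 36, 36, 6, Vic, 28, 19), (hr, Zephyr, 36, 36, 6, Vic, 28, 25), (hr, Zephyr, 39, 8, 30, Vic, 28, 19), (hr, Zephyr, 39, 8, 30, Vic, 28, 25), (hr, Zephyr, 4, 29, 26, Vic, 28, 19), (hr, Zephyr, 4, 29, 26, Vic, 28, 25), (mkt, Zephyr, 21, 33, 2, Kim, 22, 19)}
π[price, qty, cid]: project onto (price, qty, cid) → {(22, 33, 19), (28, 10, 19), (28, 10, 25), (28, 12, 19), (28, 12, 25), (28, 29, 19), (28, 29, 25), (28, 32, 19), (28, 32, 25), (28, 33, 19), (28, 33, 25), (28, 36, 19), (28, 36, 25), (28, 8, 19), (28, 8, 25)}
σ[qty < 29]: keep tuples satisfying qty < 29 → {(28, 10, 19), (28, 10, 25), (28, 12, 19), (28, 12, 25), (28, 8, 19), (28, 8, 25)}
π[cid, qty]: project onto (cid, qty) → {(19, 10), (19, 12), (19, 8), (25, 10), (25, 12), (25, 8)}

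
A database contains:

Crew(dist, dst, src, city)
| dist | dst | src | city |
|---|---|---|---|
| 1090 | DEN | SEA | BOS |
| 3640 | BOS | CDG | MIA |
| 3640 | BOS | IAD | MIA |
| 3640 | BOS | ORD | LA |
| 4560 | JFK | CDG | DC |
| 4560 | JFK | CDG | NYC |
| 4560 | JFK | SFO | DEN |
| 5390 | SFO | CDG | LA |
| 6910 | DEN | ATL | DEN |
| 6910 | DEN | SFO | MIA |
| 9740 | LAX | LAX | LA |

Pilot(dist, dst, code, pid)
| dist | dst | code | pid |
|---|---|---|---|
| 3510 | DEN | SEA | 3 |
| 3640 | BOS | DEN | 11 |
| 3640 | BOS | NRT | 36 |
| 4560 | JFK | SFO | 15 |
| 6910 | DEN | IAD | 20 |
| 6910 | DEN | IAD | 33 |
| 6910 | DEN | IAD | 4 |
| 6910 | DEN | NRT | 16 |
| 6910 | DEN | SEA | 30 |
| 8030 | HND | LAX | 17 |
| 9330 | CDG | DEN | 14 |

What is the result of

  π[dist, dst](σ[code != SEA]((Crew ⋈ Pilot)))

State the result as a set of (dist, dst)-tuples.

Natural join on dist, dst: {(3640, BOS, CDG, MIA, DEN, 11), (3640, BOS, CDG, MIA, NRT, 36), (3640, BOS, IAD, MIA, DEN, 11), (3640, BOS, IAD, MIA, NRT, 36), (3640, BOS, ORD, LA, DEN, 11), (3640, BOS, ORD, LA, NRT, 36), (4560, JFK, CDG, DC, SFO, 15), (4560, JFK, CDG, NYC, SFO, 15), (4560, JFK, SFO, DEN, SFO, 15), (6910, DEN, ATL, DEN, IAD, 20), (6910, DEN, ATL, DEN, IAD, 33), (6910, DEN, ATL, DEN, IAD, 4), (6910, DEN, ATL, DEN, NRT, 16), (6910, DEN, ATL, DEN, SEA, 30), (6910, DEN, SFO, MIA, IAD, 20), (6910, DEN, SFO, MIA, IAD, 33), (6910, DEN, SFO, MIA, IAD, 4), (6910, DEN, SFO, MIA, NRT, 16), (6910, DEN, SFO, MIA, SEA, 30)}
Filtering on code != SEA leaves {(3640, BOS, CDG, MIA, DEN, 11), (3640, BOS, CDG, MIA, NRT, 36), (3640, BOS, IAD, MIA, DEN, 11), (3640, BOS, IAD, MIA, NRT, 36), (3640, BOS, ORD, LA, DEN, 11), (3640, BOS, ORD, LA, NRT, 36), (4560, JFK, CDG, DC, SFO, 15), (4560, JFK, CDG, NYC, SFO, 15), (4560, JFK, SFO, DEN, SFO, 15), (6910, DEN, ATL, DEN, IAD, 20), (6910, DEN, ATL, DEN, IAD, 33), (6910, DEN, ATL, DEN, IAD, 4), (6910, DEN, ATL, DEN, NRT, 16), (6910, DEN, SFO, MIA, IAD, 20), (6910, DEN, SFO, MIA, IAD, 33), (6910, DEN, SFO, MIA, IAD, 4), (6910, DEN, SFO, MIA, NRT, 16)}.
Projecting to dist, dst (14 duplicate(s) eliminated): {(3640, BOS), (4560, JFK), (6910, DEN)}

{(3640, BOS), (4560, JFK), (6910, DEN)}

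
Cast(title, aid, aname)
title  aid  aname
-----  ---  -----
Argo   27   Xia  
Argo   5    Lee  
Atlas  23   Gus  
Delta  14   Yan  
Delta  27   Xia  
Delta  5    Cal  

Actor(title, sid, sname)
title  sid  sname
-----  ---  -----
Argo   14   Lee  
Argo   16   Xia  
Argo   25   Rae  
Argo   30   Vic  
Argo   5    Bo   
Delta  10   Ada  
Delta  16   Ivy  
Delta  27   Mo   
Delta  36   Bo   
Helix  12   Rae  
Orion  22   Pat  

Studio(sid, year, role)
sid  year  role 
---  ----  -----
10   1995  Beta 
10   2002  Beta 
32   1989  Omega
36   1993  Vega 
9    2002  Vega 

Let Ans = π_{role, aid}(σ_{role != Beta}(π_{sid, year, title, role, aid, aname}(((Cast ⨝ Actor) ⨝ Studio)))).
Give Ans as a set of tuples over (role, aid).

{(Vega, 14), (Vega, 27), (Vega, 5)}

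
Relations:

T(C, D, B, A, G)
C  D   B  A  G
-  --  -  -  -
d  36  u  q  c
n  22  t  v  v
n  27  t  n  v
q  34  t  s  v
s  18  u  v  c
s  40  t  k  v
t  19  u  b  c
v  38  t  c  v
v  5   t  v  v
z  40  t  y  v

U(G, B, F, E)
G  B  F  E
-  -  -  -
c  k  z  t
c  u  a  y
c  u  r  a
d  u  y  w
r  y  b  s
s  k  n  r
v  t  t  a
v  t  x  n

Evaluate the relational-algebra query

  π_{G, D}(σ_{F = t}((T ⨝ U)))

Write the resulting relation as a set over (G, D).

{(v, 22), (v, 27), (v, 34), (v, 38), (v, 40), (v, 5)}

T ⋈ U (natural join on B, G): {(d, 36, u, q, c, a, y), (d, 36, u, q, c, r, a), (n, 22, t, v, v, t, a), (n, 22, t, v, v, x, n), (n, 27, t, n, v, t, a), (n, 27, t, n, v, x, n), (q, 34, t, s, v, t, a), (q, 34, t, s, v, x, n), (s, 18, u, v, c, a, y), (s, 18, u, v, c, r, a), (s, 40, t, k, v, t, a), (s, 40, t, k, v, x, n), (t, 19, u, b, c, a, y), (t, 19, u, b, c, r, a), (v, 38, t, c, v, t, a), (v, 38, t, c, v, x, n), (v, 5, t, v, v, t, a), (v, 5, t, v, v, x, n), (z, 40, t, y, v, t, a), (z, 40, t, y, v, x, n)}
Apply σ_{F = t}; surviving tuples: {(n, 22, t, v, v, t, a), (n, 27, t, n, v, t, a), (q, 34, t, s, v, t, a), (s, 40, t, k, v, t, a), (v, 38, t, c, v, t, a), (v, 5, t, v, v, t, a), (z, 40, t, y, v, t, a)}
π[G, D]: project onto (G, D) (1 duplicate(s) eliminated) → {(v, 22), (v, 27), (v, 34), (v, 38), (v, 40), (v, 5)}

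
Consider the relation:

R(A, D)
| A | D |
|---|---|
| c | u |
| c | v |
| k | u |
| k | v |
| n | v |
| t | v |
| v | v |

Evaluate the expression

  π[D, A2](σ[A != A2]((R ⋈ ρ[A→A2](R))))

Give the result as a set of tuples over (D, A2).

ρ[A→A2]: schema becomes (A2, D); tuples unchanged.
R ⋈ ρ[A→A2](R) (natural join on D): {(c, u, c), (c, u, k), (c, v, c), (c, v, k), (c, v, n), (c, v, t), (c, v, v), (k, u, c), (k, u, k), (k, v, c), (k, v, k), (k, v, n), (k, v, t), (k, v, v), (n, v, c), (n, v, k), (n, v, n), (n, v, t), (n, v, v), (t, v, c), (t, v, k), (t, v, n), (t, v, t), (t, v, v), (v, v, c), (v, v, k), (v, v, n), (v, v, t), (v, v, v)}
Apply σ_{A != A2}; surviving tuples: {(c, u, k), (c, v, k), (c, v, n), (c, v, t), (c, v, v), (k, u, c), (k, v, c), (k, v, n), (k, v, t), (k, v, v), (n, v, c), (n, v, k), (n, v, t), (n, v, v), (t, v, c), (t, v, k), (t, v, n), (t, v, v), (v, v, c), (v, v, k), (v, v, n), (v, v, t)}
Projecting to D, A2 (15 duplicate(s) eliminated): {(u, c), (u, k), (v, c), (v, k), (v, n), (v, t), (v, v)}

{(u, c), (u, k), (v, c), (v, k), (v, n), (v, t), (v, v)}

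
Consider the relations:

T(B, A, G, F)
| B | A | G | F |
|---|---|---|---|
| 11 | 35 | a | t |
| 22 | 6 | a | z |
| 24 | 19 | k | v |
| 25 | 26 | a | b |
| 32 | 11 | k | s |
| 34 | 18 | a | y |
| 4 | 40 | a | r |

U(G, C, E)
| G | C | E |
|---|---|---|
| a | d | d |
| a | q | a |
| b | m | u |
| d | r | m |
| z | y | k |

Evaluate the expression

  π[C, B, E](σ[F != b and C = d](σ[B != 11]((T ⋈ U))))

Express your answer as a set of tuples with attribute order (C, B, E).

Joining T and U on G yields {(11, 35, a, t, d, d), (11, 35, a, t, q, a), (22, 6, a, z, d, d), (22, 6, a, z, q, a), (25, 26, a, b, d, d), (25, 26, a, b, q, a), (34, 18, a, y, d, d), (34, 18, a, y, q, a), (4, 40, a, r, d, d), (4, 40, a, r, q, a)}.
Selection B != 11: {(22, 6, a, z, d, d), (22, 6, a, z, q, a), (25, 26, a, b, d, d), (25, 26, a, b, q, a), (34, 18, a, y, d, d), (34, 18, a, y, q, a), (4, 40, a, r, d, d), (4, 40, a, r, q, a)}
Selection F != b and C = d: {(22, 6, a, z, d, d), (34, 18, a, y, d, d), (4, 40, a, r, d, d)}
Keep only column(s) C, B, E: {(d, 22, d), (d, 34, d), (d, 4, d)}

{(d, 22, d), (d, 34, d), (d, 4, d)}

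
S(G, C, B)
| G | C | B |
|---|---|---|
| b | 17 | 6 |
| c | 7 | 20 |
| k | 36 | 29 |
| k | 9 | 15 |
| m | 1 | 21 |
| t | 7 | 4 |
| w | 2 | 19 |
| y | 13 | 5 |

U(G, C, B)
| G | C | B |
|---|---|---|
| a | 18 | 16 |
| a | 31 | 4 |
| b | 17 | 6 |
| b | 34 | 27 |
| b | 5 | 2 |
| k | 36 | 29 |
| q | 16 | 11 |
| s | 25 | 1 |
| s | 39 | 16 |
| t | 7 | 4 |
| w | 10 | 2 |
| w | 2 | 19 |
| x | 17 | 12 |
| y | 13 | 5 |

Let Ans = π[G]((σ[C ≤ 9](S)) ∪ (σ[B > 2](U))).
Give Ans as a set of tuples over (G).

Apply σ_{C ≤ 9}; surviving tuples: {(c, 7, 20), (k, 9, 15), (m, 1, 21), (t, 7, 4), (w, 2, 19)}
Apply σ_{B > 2}; surviving tuples: {(a, 18, 16), (a, 31, 4), (b, 17, 6), (b, 34, 27), (k, 36, 29), (q, 16, 11), (s, 39, 16), (t, 7, 4), (w, 2, 19), (x, 17, 12), (y, 13, 5)}
Taking the union: {(a, 18, 16), (a, 31, 4), (b, 17, 6), (b, 34, 27), (c, 7, 20), (k, 36, 29), (k, 9, 15), (m, 1, 21), (q, 16, 11), (s, 39, 16), (t, 7, 4), (w, 2, 19), (x, 17, 12), (y, 13, 5)}
Projecting to G (3 duplicate(s) eliminated): {a, b, c, k, m, q, s, t, w, x, y}

{a, b, c, k, m, q, s, t, w, x, y}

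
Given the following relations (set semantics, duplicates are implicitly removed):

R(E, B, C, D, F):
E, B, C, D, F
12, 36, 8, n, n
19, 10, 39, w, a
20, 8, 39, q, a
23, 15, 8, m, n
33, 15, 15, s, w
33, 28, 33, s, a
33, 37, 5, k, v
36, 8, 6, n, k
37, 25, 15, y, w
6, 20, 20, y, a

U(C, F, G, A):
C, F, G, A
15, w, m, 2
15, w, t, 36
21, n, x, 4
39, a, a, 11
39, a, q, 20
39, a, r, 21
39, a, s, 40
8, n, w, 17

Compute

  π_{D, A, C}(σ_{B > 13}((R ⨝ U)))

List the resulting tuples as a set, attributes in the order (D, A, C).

{(m, 17, 8), (n, 17, 8), (s, 2, 15), (s, 36, 15), (y, 2, 15), (y, 36, 15)}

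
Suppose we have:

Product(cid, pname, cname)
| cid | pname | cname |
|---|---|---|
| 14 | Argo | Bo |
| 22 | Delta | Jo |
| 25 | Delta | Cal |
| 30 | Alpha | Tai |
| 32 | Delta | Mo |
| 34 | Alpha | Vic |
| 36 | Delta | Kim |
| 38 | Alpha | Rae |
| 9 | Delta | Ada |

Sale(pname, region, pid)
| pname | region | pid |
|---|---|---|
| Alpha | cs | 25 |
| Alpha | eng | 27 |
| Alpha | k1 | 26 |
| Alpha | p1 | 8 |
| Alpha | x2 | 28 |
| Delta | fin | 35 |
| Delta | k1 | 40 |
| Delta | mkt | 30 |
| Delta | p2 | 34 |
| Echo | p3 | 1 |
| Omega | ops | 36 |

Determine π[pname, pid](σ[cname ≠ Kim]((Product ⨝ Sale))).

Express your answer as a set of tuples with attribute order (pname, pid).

Joining Product and Sale on pname yields {(22, Delta, Jo, fin, 35), (22, Delta, Jo, k1, 40), (22, Delta, Jo, mkt, 30), (22, Delta, Jo, p2, 34), (25, Delta, Cal, fin, 35), (25, Delta, Cal, k1, 40), (25, Delta, Cal, mkt, 30), (25, Delta, Cal, p2, 34), (30, Alpha, Tai, cs, 25), (30, Alpha, Tai, eng, 27), (30, Alpha, Tai, k1, 26), (30, Alpha, Tai, p1, 8), (30, Alpha, Tai, x2, 28), (32, Delta, Mo, fin, 35), (32, Delta, Mo, k1, 40), (32, Delta, Mo, mkt, 30), (32, Delta, Mo, p2, 34), (34, Alpha, Vic, cs, 25), (34, Alpha, Vic, eng, 27), (34, Alpha, Vic, k1, 26), (34, Alpha, Vic, p1, 8), (34, Alpha, Vic, x2, 28), (36, Delta, Kim, fin, 35), (36, Delta, Kim, k1, 40), (36, Delta, Kim, mkt, 30), (36, Delta, Kim, p2, 34), (38, Alpha, Rae, cs, 25), (38, Alpha, Rae, eng, 27), (38, Alpha, Rae, k1, 26), (38, Alpha, Rae, p1, 8), (38, Alpha, Rae, x2, 28), (9, Delta, Ada, fin, 35), (9, Delta, Ada, k1, 40), (9, Delta, Ada, mkt, 30), (9, Delta, Ada, p2, 34)}.
Selection cname ≠ Kim: {(22, Delta, Jo, fin, 35), (22, Delta, Jo, k1, 40), (22, Delta, Jo, mkt, 30), (22, Delta, Jo, p2, 34), (25, Delta, Cal, fin, 35), (25, Delta, Cal, k1, 40), (25, Delta, Cal, mkt, 30), (25, Delta, Cal, p2, 34), (30, Alpha, Tai, cs, 25), (30, Alpha, Tai, eng, 27), (30, Alpha, Tai, k1, 26), (30, Alpha, Tai, p1, 8), (30, Alpha, Tai, x2, 28), (32, Delta, Mo, fin, 35), (32, Delta, Mo, k1, 40), (32, Delta, Mo, mkt, 30), (32, Delta, Mo, p2, 34), (34, Alpha, Vic, cs, 25), (34, Alpha, Vic, eng, 27), (34, Alpha, Vic, k1, 26), (34, Alpha, Vic, p1, 8), (34, Alpha, Vic, x2, 28), (38, Alpha, Rae, cs, 25), (38, Alpha, Rae, eng, 27), (38, Alpha, Rae, k1, 26), (38, Alpha, Rae, p1, 8), (38, Alpha, Rae, x2, 28), (9, Delta, Ada, fin, 35), (9, Delta, Ada, k1, 40), (9, Delta, Ada, mkt, 30), (9, Delta, Ada, p2, 34)}
π[pname, pid]: project onto (pname, pid) (22 duplicate(s) eliminated) → {(Alpha, 25), (Alpha, 26), (Alpha, 27), (Alpha, 28), (Alpha, 8), (Delta, 30), (Delta, 34), (Delta, 35), (Delta, 40)}

{(Alpha, 25), (Alpha, 26), (Alpha, 27), (Alpha, 28), (Alpha, 8), (Delta, 30), (Delta, 34), (Delta, 35), (Delta, 40)}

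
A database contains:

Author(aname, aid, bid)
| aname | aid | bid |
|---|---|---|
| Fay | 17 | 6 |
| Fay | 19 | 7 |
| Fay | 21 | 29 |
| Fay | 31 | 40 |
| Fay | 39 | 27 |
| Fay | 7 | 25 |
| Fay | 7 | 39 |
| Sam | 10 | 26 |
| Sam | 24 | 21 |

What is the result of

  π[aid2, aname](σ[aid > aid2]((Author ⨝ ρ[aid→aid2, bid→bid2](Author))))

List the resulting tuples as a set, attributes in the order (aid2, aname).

ρ[aid→aid2, bid→bid2]: schema becomes (aname, aid2, bid2); tuples unchanged.
Joining Author and ρ[aid→aid2, bid→bid2](Author) on aname yields {(Fay, 17, 6, 17, 6), (Fay, 17, 6, 19, 7), (Fay, 17, 6, 21, 29), (Fay, 17, 6, 31, 40), (Fay, 17, 6, 39, 27), (Fay, 17, 6, 7, 25), (Fay, 17, 6, 7, 39), (Fay, 19, 7, 17, 6), (Fay, 19, 7, 19, 7), (Fay, 19, 7, 21, 29), (Fay, 19, 7, 31, 40), (Fay, 19, 7, 39, 27), (Fay, 19, 7, 7, 25), (Fay, 19, 7, 7, 39), (Fay, 21, 29, 17, 6), (Fay, 21, 29, 19, 7), (Fay, 21, 29, 21, 29), (Fay, 21, 29, 31, 40), (Fay, 21, 29, 39, 27), (Fay, 21, 29, 7, 25), (Fay, 21, 29, 7, 39), (Fay, 31, 40, 17, 6), (Fay, 31, 40, 19, 7), (Fay, 31, 40, 21, 29), (Fay, 31, 40, 31, 40), (Fay, 31, 40, 39, 27), (Fay, 31, 40, 7, 25), (Fay, 31, 40, 7, 39), (Fay, 39, 27, 17, 6), (Fay, 39, 27, 19, 7), (Fay, 39, 27, 21, 29), (Fay, 39, 27, 31, 40), (Fay, 39, 27, 39, 27), (Fay, 39, 27, 7, 25), (Fay, 39, 27, 7, 39), (Fay, 7, 25, 17, 6), (Fay, 7, 25, 19, 7), (Fay, 7, 25, 21, 29), (Fay, 7, 25, 31, 40), (Fay, 7, 25, 39, 27), (Fay, 7, 25, 7, 25), (Fay, 7, 25, 7, 39), (Fay, 7, 39, 17, 6), (Fay, 7, 39, 19, 7), (Fay, 7, 39, 21, 29), (Fay, 7, 39, 31, 40), (Fay, 7, 39, 39, 27), (Fay, 7, 39, 7, 25), (Fay, 7, 39, 7, 39), (Sam, 10, 26, 10, 26), (Sam, 10, 26, 24, 21), (Sam, 24, 21, 10, 26), (Sam, 24, 21, 24, 21)}.
Filtering on aid > aid2 leaves {(Fay, 17, 6, 7, 25), (Fay, 17, 6, 7, 39), (Fay, 19, 7, 17, 6), (Fay, 19, 7, 7, 25), (Fay, 19, 7, 7, 39), (Fay, 21, 29, 17, 6), (Fay, 21, 29, 19, 7), (Fay, 21, 29, 7, 25), (Fay, 21, 29, 7, 39), (Fay, 31, 40, 17, 6), (Fay, 31, 40, 19, 7), (Fay, 31, 40, 21, 29), (Fay, 31, 40, 7, 25), (Fay, 31, 40, 7, 39), (Fay, 39, 27, 17, 6), (Fay, 39, 27, 19, 7), (Fay, 39, 27, 21, 29), (Fay, 39, 27, 31, 40), (Fay, 39, 27, 7, 25), (Fay, 39, 27, 7, 39), (Sam, 24, 21, 10, 26)}.
π_{aid2, aname} gives {(10, Sam), (17, Fay), (19, Fay), (21, Fay), (31, Fay), (7, Fay)} (15 duplicate(s) eliminated).

{(10, Sam), (17, Fay), (19, Fay), (21, Fay), (31, Fay), (7, Fay)}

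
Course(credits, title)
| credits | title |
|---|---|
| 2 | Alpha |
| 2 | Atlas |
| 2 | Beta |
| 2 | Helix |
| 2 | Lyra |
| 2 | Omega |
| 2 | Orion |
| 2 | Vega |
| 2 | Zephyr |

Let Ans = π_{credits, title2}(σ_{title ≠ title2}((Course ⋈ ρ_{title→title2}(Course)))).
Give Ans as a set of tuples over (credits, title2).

{(2, Alpha), (2, Atlas), (2, Beta), (2, Helix), (2, Lyra), (2, Omega), (2, Orion), (2, Vega), (2, Zephyr)}

ρ[title→title2]: schema becomes (credits, title2); tuples unchanged.
Natural join on credits: {(2, Alpha, Alpha), (2, Alpha, Atlas), (2, Alpha, Beta), (2, Alpha, Helix), (2, Alpha, Lyra), (2, Alpha, Omega), (2, Alpha, Orion), (2, Alpha, Vega), (2, Alpha, Zephyr), (2, Atlas, Alpha), (2, Atlas, Atlas), (2, Atlas, Beta), (2, Atlas, Helix), (2, Atlas, Lyra), (2, Atlas, Omega), (2, Atlas, Orion), (2, Atlas, Vega), (2, Atlas, Zephyr), (2, Beta, Alpha), (2, Beta, Atlas), (2, Beta, Beta), (2, Beta, Helix), (2, Beta, Lyra), (2, Beta, Omega), (2, Beta, Orion), (2, Beta, Vega), (2, Beta, Zephyr), (2, Helix, Alpha), (2, Helix, Atlas), (2, Helix, Beta), (2, Helix, Helix), (2, Helix, Lyra), (2, Helix, Omega), (2, Helix, Orion), (2, Helix, Vega), (2, Helix, Zephyr), (2, Lyra, Alpha), (2, Lyra, Atlas), (2, Lyra, Beta), (2, Lyra, Helix), (2, Lyra, Lyra), (2, Lyra, Omega), (2, Lyra, Orion), (2, Lyra, Vega), (2, Lyra, Zephyr), (2, Omega, Alpha), (2, Omega, Atlas), (2, Omega, Beta), (2, Omega, Helix), (2, Omega, Lyra), (2, Omega, Omega), (2, Omega, Orion), (2, Omega, Vega), (2, Omega, Zephyr), (2, Orion, Alpha), (2, Orion, Atlas), (2, Orion, Beta), (2, Orion, Helix), (2, Orion, Lyra), (2, Orion, Omega), (2, Orion, Orion), (2, Orion, Vega), (2, Orion, Zephyr), (2, Vega, Alpha), (2, Vega, Atlas), (2, Vega, Beta), (2, Vega, Helix), (2, Vega, Lyra), (2, Vega, Omega), (2, Vega, Orion), (2, Vega, Vega), (2, Vega, Zephyr), (2, Zephyr, Alpha), (2, Zephyr, Atlas), (2, Zephyr, Beta), (2, Zephyr, Helix), (2, Zephyr, Lyra), (2, Zephyr, Omega), (2, Zephyr, Orion), (2, Zephyr, Vega), (2, Zephyr, Zephyr)}
Selection title ≠ title2: {(2, Alpha, Atlas), (2, Alpha, Beta), (2, Alpha, Helix), (2, Alpha, Lyra), (2, Alpha, Omega), (2, Alpha, Orion), (2, Alpha, Vega), (2, Alpha, Zephyr), (2, Atlas, Alpha), (2, Atlas, Beta), (2, Atlas, Helix), (2, Atlas, Lyra), (2, Atlas, Omega), (2, Atlas, Orion), (2, Atlas, Vega), (2, Atlas, Zephyr), (2, Beta, Alpha), (2, Beta, Atlas), (2, Beta, Helix), (2, Beta, Lyra), (2, Beta, Omega), (2, Beta, Orion), (2, Beta, Vega), (2, Beta, Zephyr), (2, Helix, Alpha), (2, Helix, Atlas), (2, Helix, Beta), (2, Helix, Lyra), (2, Helix, Omega), (2, Helix, Orion), (2, Helix, Vega), (2, Helix, Zephyr), (2, Lyra, Alpha), (2, Lyra, Atlas), (2, Lyra, Beta), (2, Lyra, Helix), (2, Lyra, Omega), (2, Lyra, Orion), (2, Lyra, Vega), (2, Lyra, Zephyr), (2, Omega, Alpha), (2, Omega, Atlas), (2, Omega, Beta), (2, Omega, Helix), (2, Omega, Lyra), (2, Omega, Orion), (2, Omega, Vega), (2, Omega, Zephyr), (2, Orion, Alpha), (2, Orion, Atlas), (2, Orion, Beta), (2, Orion, Helix), (2, Orion, Lyra), (2, Orion, Omega), (2, Orion, Vega), (2, Orion, Zephyr), (2, Vega, Alpha), (2, Vega, Atlas), (2, Vega, Beta), (2, Vega, Helix), (2, Vega, Lyra), (2, Vega, Omega), (2, Vega, Orion), (2, Vega, Zephyr), (2, Zephyr, Alpha), (2, Zephyr, Atlas), (2, Zephyr, Beta), (2, Zephyr, Helix), (2, Zephyr, Lyra), (2, Zephyr, Omega), (2, Zephyr, Orion), (2, Zephyr, Vega)}
π[credits, title2]: project onto (credits, title2) (63 duplicate(s) eliminated) → {(2, Alpha), (2, Atlas), (2, Beta), (2, Helix), (2, Lyra), (2, Omega), (2, Orion), (2, Vega), (2, Zephyr)}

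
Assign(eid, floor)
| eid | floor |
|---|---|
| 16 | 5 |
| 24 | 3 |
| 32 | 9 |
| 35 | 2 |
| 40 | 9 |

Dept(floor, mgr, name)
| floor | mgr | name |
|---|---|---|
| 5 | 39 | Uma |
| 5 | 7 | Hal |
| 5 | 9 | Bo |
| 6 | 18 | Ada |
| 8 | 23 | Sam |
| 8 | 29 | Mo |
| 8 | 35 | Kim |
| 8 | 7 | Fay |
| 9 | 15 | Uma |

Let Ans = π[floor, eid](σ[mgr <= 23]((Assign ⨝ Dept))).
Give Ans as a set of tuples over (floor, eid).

Assign ⋈ Dept (natural join on floor): {(16, 5, 39, Uma), (16, 5, 7, Hal), (16, 5, 9, Bo), (32, 9, 15, Uma), (40, 9, 15, Uma)}
σ[mgr <= 23]: keep tuples satisfying mgr <= 23 → {(16, 5, 7, Hal), (16, 5, 9, Bo), (32, 9, 15, Uma), (40, 9, 15, Uma)}
π[floor, eid]: project onto (floor, eid) (1 duplicate(s) eliminated) → {(5, 16), (9, 32), (9, 40)}

{(5, 16), (9, 32), (9, 40)}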